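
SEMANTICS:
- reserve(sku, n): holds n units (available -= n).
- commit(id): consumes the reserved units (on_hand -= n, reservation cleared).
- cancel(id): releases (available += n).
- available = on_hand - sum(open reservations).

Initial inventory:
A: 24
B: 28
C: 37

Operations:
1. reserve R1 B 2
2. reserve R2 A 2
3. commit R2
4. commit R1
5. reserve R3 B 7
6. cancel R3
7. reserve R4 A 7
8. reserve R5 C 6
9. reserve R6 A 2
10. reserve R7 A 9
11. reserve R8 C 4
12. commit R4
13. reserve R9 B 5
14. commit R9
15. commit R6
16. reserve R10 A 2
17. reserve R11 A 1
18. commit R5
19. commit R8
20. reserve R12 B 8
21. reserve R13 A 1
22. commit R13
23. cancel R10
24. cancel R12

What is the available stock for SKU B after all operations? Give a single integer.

Answer: 21

Derivation:
Step 1: reserve R1 B 2 -> on_hand[A=24 B=28 C=37] avail[A=24 B=26 C=37] open={R1}
Step 2: reserve R2 A 2 -> on_hand[A=24 B=28 C=37] avail[A=22 B=26 C=37] open={R1,R2}
Step 3: commit R2 -> on_hand[A=22 B=28 C=37] avail[A=22 B=26 C=37] open={R1}
Step 4: commit R1 -> on_hand[A=22 B=26 C=37] avail[A=22 B=26 C=37] open={}
Step 5: reserve R3 B 7 -> on_hand[A=22 B=26 C=37] avail[A=22 B=19 C=37] open={R3}
Step 6: cancel R3 -> on_hand[A=22 B=26 C=37] avail[A=22 B=26 C=37] open={}
Step 7: reserve R4 A 7 -> on_hand[A=22 B=26 C=37] avail[A=15 B=26 C=37] open={R4}
Step 8: reserve R5 C 6 -> on_hand[A=22 B=26 C=37] avail[A=15 B=26 C=31] open={R4,R5}
Step 9: reserve R6 A 2 -> on_hand[A=22 B=26 C=37] avail[A=13 B=26 C=31] open={R4,R5,R6}
Step 10: reserve R7 A 9 -> on_hand[A=22 B=26 C=37] avail[A=4 B=26 C=31] open={R4,R5,R6,R7}
Step 11: reserve R8 C 4 -> on_hand[A=22 B=26 C=37] avail[A=4 B=26 C=27] open={R4,R5,R6,R7,R8}
Step 12: commit R4 -> on_hand[A=15 B=26 C=37] avail[A=4 B=26 C=27] open={R5,R6,R7,R8}
Step 13: reserve R9 B 5 -> on_hand[A=15 B=26 C=37] avail[A=4 B=21 C=27] open={R5,R6,R7,R8,R9}
Step 14: commit R9 -> on_hand[A=15 B=21 C=37] avail[A=4 B=21 C=27] open={R5,R6,R7,R8}
Step 15: commit R6 -> on_hand[A=13 B=21 C=37] avail[A=4 B=21 C=27] open={R5,R7,R8}
Step 16: reserve R10 A 2 -> on_hand[A=13 B=21 C=37] avail[A=2 B=21 C=27] open={R10,R5,R7,R8}
Step 17: reserve R11 A 1 -> on_hand[A=13 B=21 C=37] avail[A=1 B=21 C=27] open={R10,R11,R5,R7,R8}
Step 18: commit R5 -> on_hand[A=13 B=21 C=31] avail[A=1 B=21 C=27] open={R10,R11,R7,R8}
Step 19: commit R8 -> on_hand[A=13 B=21 C=27] avail[A=1 B=21 C=27] open={R10,R11,R7}
Step 20: reserve R12 B 8 -> on_hand[A=13 B=21 C=27] avail[A=1 B=13 C=27] open={R10,R11,R12,R7}
Step 21: reserve R13 A 1 -> on_hand[A=13 B=21 C=27] avail[A=0 B=13 C=27] open={R10,R11,R12,R13,R7}
Step 22: commit R13 -> on_hand[A=12 B=21 C=27] avail[A=0 B=13 C=27] open={R10,R11,R12,R7}
Step 23: cancel R10 -> on_hand[A=12 B=21 C=27] avail[A=2 B=13 C=27] open={R11,R12,R7}
Step 24: cancel R12 -> on_hand[A=12 B=21 C=27] avail[A=2 B=21 C=27] open={R11,R7}
Final available[B] = 21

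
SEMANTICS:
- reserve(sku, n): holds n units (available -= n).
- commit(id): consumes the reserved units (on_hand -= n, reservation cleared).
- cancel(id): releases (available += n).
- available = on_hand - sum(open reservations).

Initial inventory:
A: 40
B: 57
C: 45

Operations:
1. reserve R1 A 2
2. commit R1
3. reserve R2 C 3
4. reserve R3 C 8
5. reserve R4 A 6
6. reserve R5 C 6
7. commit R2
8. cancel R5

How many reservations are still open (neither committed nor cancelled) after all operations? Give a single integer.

Step 1: reserve R1 A 2 -> on_hand[A=40 B=57 C=45] avail[A=38 B=57 C=45] open={R1}
Step 2: commit R1 -> on_hand[A=38 B=57 C=45] avail[A=38 B=57 C=45] open={}
Step 3: reserve R2 C 3 -> on_hand[A=38 B=57 C=45] avail[A=38 B=57 C=42] open={R2}
Step 4: reserve R3 C 8 -> on_hand[A=38 B=57 C=45] avail[A=38 B=57 C=34] open={R2,R3}
Step 5: reserve R4 A 6 -> on_hand[A=38 B=57 C=45] avail[A=32 B=57 C=34] open={R2,R3,R4}
Step 6: reserve R5 C 6 -> on_hand[A=38 B=57 C=45] avail[A=32 B=57 C=28] open={R2,R3,R4,R5}
Step 7: commit R2 -> on_hand[A=38 B=57 C=42] avail[A=32 B=57 C=28] open={R3,R4,R5}
Step 8: cancel R5 -> on_hand[A=38 B=57 C=42] avail[A=32 B=57 C=34] open={R3,R4}
Open reservations: ['R3', 'R4'] -> 2

Answer: 2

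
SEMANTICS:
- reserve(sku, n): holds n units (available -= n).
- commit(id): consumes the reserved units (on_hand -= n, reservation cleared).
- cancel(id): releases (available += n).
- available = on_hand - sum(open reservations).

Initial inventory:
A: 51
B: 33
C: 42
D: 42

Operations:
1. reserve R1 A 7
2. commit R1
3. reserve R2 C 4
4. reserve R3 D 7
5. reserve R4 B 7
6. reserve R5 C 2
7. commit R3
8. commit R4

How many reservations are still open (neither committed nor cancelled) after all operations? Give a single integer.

Answer: 2

Derivation:
Step 1: reserve R1 A 7 -> on_hand[A=51 B=33 C=42 D=42] avail[A=44 B=33 C=42 D=42] open={R1}
Step 2: commit R1 -> on_hand[A=44 B=33 C=42 D=42] avail[A=44 B=33 C=42 D=42] open={}
Step 3: reserve R2 C 4 -> on_hand[A=44 B=33 C=42 D=42] avail[A=44 B=33 C=38 D=42] open={R2}
Step 4: reserve R3 D 7 -> on_hand[A=44 B=33 C=42 D=42] avail[A=44 B=33 C=38 D=35] open={R2,R3}
Step 5: reserve R4 B 7 -> on_hand[A=44 B=33 C=42 D=42] avail[A=44 B=26 C=38 D=35] open={R2,R3,R4}
Step 6: reserve R5 C 2 -> on_hand[A=44 B=33 C=42 D=42] avail[A=44 B=26 C=36 D=35] open={R2,R3,R4,R5}
Step 7: commit R3 -> on_hand[A=44 B=33 C=42 D=35] avail[A=44 B=26 C=36 D=35] open={R2,R4,R5}
Step 8: commit R4 -> on_hand[A=44 B=26 C=42 D=35] avail[A=44 B=26 C=36 D=35] open={R2,R5}
Open reservations: ['R2', 'R5'] -> 2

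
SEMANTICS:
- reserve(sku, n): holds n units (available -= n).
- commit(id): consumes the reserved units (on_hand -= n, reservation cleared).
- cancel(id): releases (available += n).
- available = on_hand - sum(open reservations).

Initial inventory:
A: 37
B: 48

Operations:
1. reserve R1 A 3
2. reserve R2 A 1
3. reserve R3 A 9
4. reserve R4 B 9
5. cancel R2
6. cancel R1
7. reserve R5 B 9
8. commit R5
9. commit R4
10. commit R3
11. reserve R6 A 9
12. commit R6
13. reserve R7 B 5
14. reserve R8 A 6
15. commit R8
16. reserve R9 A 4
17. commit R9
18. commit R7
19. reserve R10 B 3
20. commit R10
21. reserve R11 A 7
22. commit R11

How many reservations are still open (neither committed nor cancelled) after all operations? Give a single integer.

Answer: 0

Derivation:
Step 1: reserve R1 A 3 -> on_hand[A=37 B=48] avail[A=34 B=48] open={R1}
Step 2: reserve R2 A 1 -> on_hand[A=37 B=48] avail[A=33 B=48] open={R1,R2}
Step 3: reserve R3 A 9 -> on_hand[A=37 B=48] avail[A=24 B=48] open={R1,R2,R3}
Step 4: reserve R4 B 9 -> on_hand[A=37 B=48] avail[A=24 B=39] open={R1,R2,R3,R4}
Step 5: cancel R2 -> on_hand[A=37 B=48] avail[A=25 B=39] open={R1,R3,R4}
Step 6: cancel R1 -> on_hand[A=37 B=48] avail[A=28 B=39] open={R3,R4}
Step 7: reserve R5 B 9 -> on_hand[A=37 B=48] avail[A=28 B=30] open={R3,R4,R5}
Step 8: commit R5 -> on_hand[A=37 B=39] avail[A=28 B=30] open={R3,R4}
Step 9: commit R4 -> on_hand[A=37 B=30] avail[A=28 B=30] open={R3}
Step 10: commit R3 -> on_hand[A=28 B=30] avail[A=28 B=30] open={}
Step 11: reserve R6 A 9 -> on_hand[A=28 B=30] avail[A=19 B=30] open={R6}
Step 12: commit R6 -> on_hand[A=19 B=30] avail[A=19 B=30] open={}
Step 13: reserve R7 B 5 -> on_hand[A=19 B=30] avail[A=19 B=25] open={R7}
Step 14: reserve R8 A 6 -> on_hand[A=19 B=30] avail[A=13 B=25] open={R7,R8}
Step 15: commit R8 -> on_hand[A=13 B=30] avail[A=13 B=25] open={R7}
Step 16: reserve R9 A 4 -> on_hand[A=13 B=30] avail[A=9 B=25] open={R7,R9}
Step 17: commit R9 -> on_hand[A=9 B=30] avail[A=9 B=25] open={R7}
Step 18: commit R7 -> on_hand[A=9 B=25] avail[A=9 B=25] open={}
Step 19: reserve R10 B 3 -> on_hand[A=9 B=25] avail[A=9 B=22] open={R10}
Step 20: commit R10 -> on_hand[A=9 B=22] avail[A=9 B=22] open={}
Step 21: reserve R11 A 7 -> on_hand[A=9 B=22] avail[A=2 B=22] open={R11}
Step 22: commit R11 -> on_hand[A=2 B=22] avail[A=2 B=22] open={}
Open reservations: [] -> 0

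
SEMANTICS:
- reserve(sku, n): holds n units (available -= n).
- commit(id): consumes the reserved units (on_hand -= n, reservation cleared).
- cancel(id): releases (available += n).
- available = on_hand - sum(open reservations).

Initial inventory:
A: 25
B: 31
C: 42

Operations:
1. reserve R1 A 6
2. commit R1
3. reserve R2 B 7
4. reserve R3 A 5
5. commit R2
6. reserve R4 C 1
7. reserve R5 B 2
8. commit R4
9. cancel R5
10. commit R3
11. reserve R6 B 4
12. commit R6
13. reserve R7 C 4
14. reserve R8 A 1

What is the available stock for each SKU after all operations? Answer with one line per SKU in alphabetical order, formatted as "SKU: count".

Answer: A: 13
B: 20
C: 37

Derivation:
Step 1: reserve R1 A 6 -> on_hand[A=25 B=31 C=42] avail[A=19 B=31 C=42] open={R1}
Step 2: commit R1 -> on_hand[A=19 B=31 C=42] avail[A=19 B=31 C=42] open={}
Step 3: reserve R2 B 7 -> on_hand[A=19 B=31 C=42] avail[A=19 B=24 C=42] open={R2}
Step 4: reserve R3 A 5 -> on_hand[A=19 B=31 C=42] avail[A=14 B=24 C=42] open={R2,R3}
Step 5: commit R2 -> on_hand[A=19 B=24 C=42] avail[A=14 B=24 C=42] open={R3}
Step 6: reserve R4 C 1 -> on_hand[A=19 B=24 C=42] avail[A=14 B=24 C=41] open={R3,R4}
Step 7: reserve R5 B 2 -> on_hand[A=19 B=24 C=42] avail[A=14 B=22 C=41] open={R3,R4,R5}
Step 8: commit R4 -> on_hand[A=19 B=24 C=41] avail[A=14 B=22 C=41] open={R3,R5}
Step 9: cancel R5 -> on_hand[A=19 B=24 C=41] avail[A=14 B=24 C=41] open={R3}
Step 10: commit R3 -> on_hand[A=14 B=24 C=41] avail[A=14 B=24 C=41] open={}
Step 11: reserve R6 B 4 -> on_hand[A=14 B=24 C=41] avail[A=14 B=20 C=41] open={R6}
Step 12: commit R6 -> on_hand[A=14 B=20 C=41] avail[A=14 B=20 C=41] open={}
Step 13: reserve R7 C 4 -> on_hand[A=14 B=20 C=41] avail[A=14 B=20 C=37] open={R7}
Step 14: reserve R8 A 1 -> on_hand[A=14 B=20 C=41] avail[A=13 B=20 C=37] open={R7,R8}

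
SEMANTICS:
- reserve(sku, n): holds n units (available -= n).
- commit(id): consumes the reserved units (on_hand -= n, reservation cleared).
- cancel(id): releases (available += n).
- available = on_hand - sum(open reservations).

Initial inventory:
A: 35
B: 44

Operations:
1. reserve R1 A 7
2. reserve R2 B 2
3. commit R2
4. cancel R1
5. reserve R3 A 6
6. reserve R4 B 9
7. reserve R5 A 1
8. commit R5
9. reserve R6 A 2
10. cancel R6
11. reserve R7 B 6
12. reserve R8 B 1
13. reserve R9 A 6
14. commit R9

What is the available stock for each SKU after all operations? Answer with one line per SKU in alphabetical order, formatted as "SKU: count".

Answer: A: 22
B: 26

Derivation:
Step 1: reserve R1 A 7 -> on_hand[A=35 B=44] avail[A=28 B=44] open={R1}
Step 2: reserve R2 B 2 -> on_hand[A=35 B=44] avail[A=28 B=42] open={R1,R2}
Step 3: commit R2 -> on_hand[A=35 B=42] avail[A=28 B=42] open={R1}
Step 4: cancel R1 -> on_hand[A=35 B=42] avail[A=35 B=42] open={}
Step 5: reserve R3 A 6 -> on_hand[A=35 B=42] avail[A=29 B=42] open={R3}
Step 6: reserve R4 B 9 -> on_hand[A=35 B=42] avail[A=29 B=33] open={R3,R4}
Step 7: reserve R5 A 1 -> on_hand[A=35 B=42] avail[A=28 B=33] open={R3,R4,R5}
Step 8: commit R5 -> on_hand[A=34 B=42] avail[A=28 B=33] open={R3,R4}
Step 9: reserve R6 A 2 -> on_hand[A=34 B=42] avail[A=26 B=33] open={R3,R4,R6}
Step 10: cancel R6 -> on_hand[A=34 B=42] avail[A=28 B=33] open={R3,R4}
Step 11: reserve R7 B 6 -> on_hand[A=34 B=42] avail[A=28 B=27] open={R3,R4,R7}
Step 12: reserve R8 B 1 -> on_hand[A=34 B=42] avail[A=28 B=26] open={R3,R4,R7,R8}
Step 13: reserve R9 A 6 -> on_hand[A=34 B=42] avail[A=22 B=26] open={R3,R4,R7,R8,R9}
Step 14: commit R9 -> on_hand[A=28 B=42] avail[A=22 B=26] open={R3,R4,R7,R8}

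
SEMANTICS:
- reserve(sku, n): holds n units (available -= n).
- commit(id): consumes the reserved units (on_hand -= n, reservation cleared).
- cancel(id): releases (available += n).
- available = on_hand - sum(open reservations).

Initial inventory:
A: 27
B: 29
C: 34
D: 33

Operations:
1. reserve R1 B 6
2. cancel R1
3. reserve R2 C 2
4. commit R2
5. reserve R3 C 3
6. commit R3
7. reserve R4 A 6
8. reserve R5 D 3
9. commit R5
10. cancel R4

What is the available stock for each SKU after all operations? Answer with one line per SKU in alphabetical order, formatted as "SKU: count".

Step 1: reserve R1 B 6 -> on_hand[A=27 B=29 C=34 D=33] avail[A=27 B=23 C=34 D=33] open={R1}
Step 2: cancel R1 -> on_hand[A=27 B=29 C=34 D=33] avail[A=27 B=29 C=34 D=33] open={}
Step 3: reserve R2 C 2 -> on_hand[A=27 B=29 C=34 D=33] avail[A=27 B=29 C=32 D=33] open={R2}
Step 4: commit R2 -> on_hand[A=27 B=29 C=32 D=33] avail[A=27 B=29 C=32 D=33] open={}
Step 5: reserve R3 C 3 -> on_hand[A=27 B=29 C=32 D=33] avail[A=27 B=29 C=29 D=33] open={R3}
Step 6: commit R3 -> on_hand[A=27 B=29 C=29 D=33] avail[A=27 B=29 C=29 D=33] open={}
Step 7: reserve R4 A 6 -> on_hand[A=27 B=29 C=29 D=33] avail[A=21 B=29 C=29 D=33] open={R4}
Step 8: reserve R5 D 3 -> on_hand[A=27 B=29 C=29 D=33] avail[A=21 B=29 C=29 D=30] open={R4,R5}
Step 9: commit R5 -> on_hand[A=27 B=29 C=29 D=30] avail[A=21 B=29 C=29 D=30] open={R4}
Step 10: cancel R4 -> on_hand[A=27 B=29 C=29 D=30] avail[A=27 B=29 C=29 D=30] open={}

Answer: A: 27
B: 29
C: 29
D: 30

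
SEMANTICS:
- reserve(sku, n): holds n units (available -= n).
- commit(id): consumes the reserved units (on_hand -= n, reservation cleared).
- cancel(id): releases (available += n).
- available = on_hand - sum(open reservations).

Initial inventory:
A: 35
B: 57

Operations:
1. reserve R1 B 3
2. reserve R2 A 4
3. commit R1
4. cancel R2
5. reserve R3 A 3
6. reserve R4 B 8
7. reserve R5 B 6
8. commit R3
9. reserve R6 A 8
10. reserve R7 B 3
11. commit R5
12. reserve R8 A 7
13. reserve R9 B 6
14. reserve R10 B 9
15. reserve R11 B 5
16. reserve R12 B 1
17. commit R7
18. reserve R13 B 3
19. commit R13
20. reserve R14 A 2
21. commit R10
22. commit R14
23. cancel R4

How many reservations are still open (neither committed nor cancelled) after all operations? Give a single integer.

Answer: 5

Derivation:
Step 1: reserve R1 B 3 -> on_hand[A=35 B=57] avail[A=35 B=54] open={R1}
Step 2: reserve R2 A 4 -> on_hand[A=35 B=57] avail[A=31 B=54] open={R1,R2}
Step 3: commit R1 -> on_hand[A=35 B=54] avail[A=31 B=54] open={R2}
Step 4: cancel R2 -> on_hand[A=35 B=54] avail[A=35 B=54] open={}
Step 5: reserve R3 A 3 -> on_hand[A=35 B=54] avail[A=32 B=54] open={R3}
Step 6: reserve R4 B 8 -> on_hand[A=35 B=54] avail[A=32 B=46] open={R3,R4}
Step 7: reserve R5 B 6 -> on_hand[A=35 B=54] avail[A=32 B=40] open={R3,R4,R5}
Step 8: commit R3 -> on_hand[A=32 B=54] avail[A=32 B=40] open={R4,R5}
Step 9: reserve R6 A 8 -> on_hand[A=32 B=54] avail[A=24 B=40] open={R4,R5,R6}
Step 10: reserve R7 B 3 -> on_hand[A=32 B=54] avail[A=24 B=37] open={R4,R5,R6,R7}
Step 11: commit R5 -> on_hand[A=32 B=48] avail[A=24 B=37] open={R4,R6,R7}
Step 12: reserve R8 A 7 -> on_hand[A=32 B=48] avail[A=17 B=37] open={R4,R6,R7,R8}
Step 13: reserve R9 B 6 -> on_hand[A=32 B=48] avail[A=17 B=31] open={R4,R6,R7,R8,R9}
Step 14: reserve R10 B 9 -> on_hand[A=32 B=48] avail[A=17 B=22] open={R10,R4,R6,R7,R8,R9}
Step 15: reserve R11 B 5 -> on_hand[A=32 B=48] avail[A=17 B=17] open={R10,R11,R4,R6,R7,R8,R9}
Step 16: reserve R12 B 1 -> on_hand[A=32 B=48] avail[A=17 B=16] open={R10,R11,R12,R4,R6,R7,R8,R9}
Step 17: commit R7 -> on_hand[A=32 B=45] avail[A=17 B=16] open={R10,R11,R12,R4,R6,R8,R9}
Step 18: reserve R13 B 3 -> on_hand[A=32 B=45] avail[A=17 B=13] open={R10,R11,R12,R13,R4,R6,R8,R9}
Step 19: commit R13 -> on_hand[A=32 B=42] avail[A=17 B=13] open={R10,R11,R12,R4,R6,R8,R9}
Step 20: reserve R14 A 2 -> on_hand[A=32 B=42] avail[A=15 B=13] open={R10,R11,R12,R14,R4,R6,R8,R9}
Step 21: commit R10 -> on_hand[A=32 B=33] avail[A=15 B=13] open={R11,R12,R14,R4,R6,R8,R9}
Step 22: commit R14 -> on_hand[A=30 B=33] avail[A=15 B=13] open={R11,R12,R4,R6,R8,R9}
Step 23: cancel R4 -> on_hand[A=30 B=33] avail[A=15 B=21] open={R11,R12,R6,R8,R9}
Open reservations: ['R11', 'R12', 'R6', 'R8', 'R9'] -> 5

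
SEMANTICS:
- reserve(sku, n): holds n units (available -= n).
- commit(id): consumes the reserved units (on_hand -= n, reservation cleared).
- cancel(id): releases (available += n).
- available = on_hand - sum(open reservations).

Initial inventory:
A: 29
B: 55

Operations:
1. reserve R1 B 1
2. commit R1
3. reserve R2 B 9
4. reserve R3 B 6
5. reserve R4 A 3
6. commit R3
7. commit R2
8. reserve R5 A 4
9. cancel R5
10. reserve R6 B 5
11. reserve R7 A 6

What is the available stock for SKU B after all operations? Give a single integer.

Answer: 34

Derivation:
Step 1: reserve R1 B 1 -> on_hand[A=29 B=55] avail[A=29 B=54] open={R1}
Step 2: commit R1 -> on_hand[A=29 B=54] avail[A=29 B=54] open={}
Step 3: reserve R2 B 9 -> on_hand[A=29 B=54] avail[A=29 B=45] open={R2}
Step 4: reserve R3 B 6 -> on_hand[A=29 B=54] avail[A=29 B=39] open={R2,R3}
Step 5: reserve R4 A 3 -> on_hand[A=29 B=54] avail[A=26 B=39] open={R2,R3,R4}
Step 6: commit R3 -> on_hand[A=29 B=48] avail[A=26 B=39] open={R2,R4}
Step 7: commit R2 -> on_hand[A=29 B=39] avail[A=26 B=39] open={R4}
Step 8: reserve R5 A 4 -> on_hand[A=29 B=39] avail[A=22 B=39] open={R4,R5}
Step 9: cancel R5 -> on_hand[A=29 B=39] avail[A=26 B=39] open={R4}
Step 10: reserve R6 B 5 -> on_hand[A=29 B=39] avail[A=26 B=34] open={R4,R6}
Step 11: reserve R7 A 6 -> on_hand[A=29 B=39] avail[A=20 B=34] open={R4,R6,R7}
Final available[B] = 34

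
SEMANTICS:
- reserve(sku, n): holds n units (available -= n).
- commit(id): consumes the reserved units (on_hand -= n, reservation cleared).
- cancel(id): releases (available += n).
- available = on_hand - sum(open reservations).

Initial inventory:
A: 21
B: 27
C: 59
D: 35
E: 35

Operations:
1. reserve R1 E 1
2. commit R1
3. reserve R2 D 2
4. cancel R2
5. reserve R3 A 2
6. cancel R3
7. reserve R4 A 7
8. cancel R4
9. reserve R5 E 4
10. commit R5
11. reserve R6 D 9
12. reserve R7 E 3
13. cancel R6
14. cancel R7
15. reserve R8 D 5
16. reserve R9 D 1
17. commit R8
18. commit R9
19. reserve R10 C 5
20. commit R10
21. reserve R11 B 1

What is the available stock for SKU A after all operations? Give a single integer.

Step 1: reserve R1 E 1 -> on_hand[A=21 B=27 C=59 D=35 E=35] avail[A=21 B=27 C=59 D=35 E=34] open={R1}
Step 2: commit R1 -> on_hand[A=21 B=27 C=59 D=35 E=34] avail[A=21 B=27 C=59 D=35 E=34] open={}
Step 3: reserve R2 D 2 -> on_hand[A=21 B=27 C=59 D=35 E=34] avail[A=21 B=27 C=59 D=33 E=34] open={R2}
Step 4: cancel R2 -> on_hand[A=21 B=27 C=59 D=35 E=34] avail[A=21 B=27 C=59 D=35 E=34] open={}
Step 5: reserve R3 A 2 -> on_hand[A=21 B=27 C=59 D=35 E=34] avail[A=19 B=27 C=59 D=35 E=34] open={R3}
Step 6: cancel R3 -> on_hand[A=21 B=27 C=59 D=35 E=34] avail[A=21 B=27 C=59 D=35 E=34] open={}
Step 7: reserve R4 A 7 -> on_hand[A=21 B=27 C=59 D=35 E=34] avail[A=14 B=27 C=59 D=35 E=34] open={R4}
Step 8: cancel R4 -> on_hand[A=21 B=27 C=59 D=35 E=34] avail[A=21 B=27 C=59 D=35 E=34] open={}
Step 9: reserve R5 E 4 -> on_hand[A=21 B=27 C=59 D=35 E=34] avail[A=21 B=27 C=59 D=35 E=30] open={R5}
Step 10: commit R5 -> on_hand[A=21 B=27 C=59 D=35 E=30] avail[A=21 B=27 C=59 D=35 E=30] open={}
Step 11: reserve R6 D 9 -> on_hand[A=21 B=27 C=59 D=35 E=30] avail[A=21 B=27 C=59 D=26 E=30] open={R6}
Step 12: reserve R7 E 3 -> on_hand[A=21 B=27 C=59 D=35 E=30] avail[A=21 B=27 C=59 D=26 E=27] open={R6,R7}
Step 13: cancel R6 -> on_hand[A=21 B=27 C=59 D=35 E=30] avail[A=21 B=27 C=59 D=35 E=27] open={R7}
Step 14: cancel R7 -> on_hand[A=21 B=27 C=59 D=35 E=30] avail[A=21 B=27 C=59 D=35 E=30] open={}
Step 15: reserve R8 D 5 -> on_hand[A=21 B=27 C=59 D=35 E=30] avail[A=21 B=27 C=59 D=30 E=30] open={R8}
Step 16: reserve R9 D 1 -> on_hand[A=21 B=27 C=59 D=35 E=30] avail[A=21 B=27 C=59 D=29 E=30] open={R8,R9}
Step 17: commit R8 -> on_hand[A=21 B=27 C=59 D=30 E=30] avail[A=21 B=27 C=59 D=29 E=30] open={R9}
Step 18: commit R9 -> on_hand[A=21 B=27 C=59 D=29 E=30] avail[A=21 B=27 C=59 D=29 E=30] open={}
Step 19: reserve R10 C 5 -> on_hand[A=21 B=27 C=59 D=29 E=30] avail[A=21 B=27 C=54 D=29 E=30] open={R10}
Step 20: commit R10 -> on_hand[A=21 B=27 C=54 D=29 E=30] avail[A=21 B=27 C=54 D=29 E=30] open={}
Step 21: reserve R11 B 1 -> on_hand[A=21 B=27 C=54 D=29 E=30] avail[A=21 B=26 C=54 D=29 E=30] open={R11}
Final available[A] = 21

Answer: 21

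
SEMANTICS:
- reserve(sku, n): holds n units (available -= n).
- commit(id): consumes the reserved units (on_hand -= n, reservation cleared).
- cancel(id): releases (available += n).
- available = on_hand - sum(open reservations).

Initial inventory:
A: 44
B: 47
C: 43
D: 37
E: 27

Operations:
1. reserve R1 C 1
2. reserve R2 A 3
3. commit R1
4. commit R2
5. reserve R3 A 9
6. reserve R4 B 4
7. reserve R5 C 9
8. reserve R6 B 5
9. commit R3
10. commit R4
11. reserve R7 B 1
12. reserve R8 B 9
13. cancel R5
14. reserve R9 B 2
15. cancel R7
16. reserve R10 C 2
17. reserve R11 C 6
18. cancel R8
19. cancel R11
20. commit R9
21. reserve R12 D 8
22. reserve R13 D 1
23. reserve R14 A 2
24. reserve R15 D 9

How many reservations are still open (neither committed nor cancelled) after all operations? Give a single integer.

Answer: 6

Derivation:
Step 1: reserve R1 C 1 -> on_hand[A=44 B=47 C=43 D=37 E=27] avail[A=44 B=47 C=42 D=37 E=27] open={R1}
Step 2: reserve R2 A 3 -> on_hand[A=44 B=47 C=43 D=37 E=27] avail[A=41 B=47 C=42 D=37 E=27] open={R1,R2}
Step 3: commit R1 -> on_hand[A=44 B=47 C=42 D=37 E=27] avail[A=41 B=47 C=42 D=37 E=27] open={R2}
Step 4: commit R2 -> on_hand[A=41 B=47 C=42 D=37 E=27] avail[A=41 B=47 C=42 D=37 E=27] open={}
Step 5: reserve R3 A 9 -> on_hand[A=41 B=47 C=42 D=37 E=27] avail[A=32 B=47 C=42 D=37 E=27] open={R3}
Step 6: reserve R4 B 4 -> on_hand[A=41 B=47 C=42 D=37 E=27] avail[A=32 B=43 C=42 D=37 E=27] open={R3,R4}
Step 7: reserve R5 C 9 -> on_hand[A=41 B=47 C=42 D=37 E=27] avail[A=32 B=43 C=33 D=37 E=27] open={R3,R4,R5}
Step 8: reserve R6 B 5 -> on_hand[A=41 B=47 C=42 D=37 E=27] avail[A=32 B=38 C=33 D=37 E=27] open={R3,R4,R5,R6}
Step 9: commit R3 -> on_hand[A=32 B=47 C=42 D=37 E=27] avail[A=32 B=38 C=33 D=37 E=27] open={R4,R5,R6}
Step 10: commit R4 -> on_hand[A=32 B=43 C=42 D=37 E=27] avail[A=32 B=38 C=33 D=37 E=27] open={R5,R6}
Step 11: reserve R7 B 1 -> on_hand[A=32 B=43 C=42 D=37 E=27] avail[A=32 B=37 C=33 D=37 E=27] open={R5,R6,R7}
Step 12: reserve R8 B 9 -> on_hand[A=32 B=43 C=42 D=37 E=27] avail[A=32 B=28 C=33 D=37 E=27] open={R5,R6,R7,R8}
Step 13: cancel R5 -> on_hand[A=32 B=43 C=42 D=37 E=27] avail[A=32 B=28 C=42 D=37 E=27] open={R6,R7,R8}
Step 14: reserve R9 B 2 -> on_hand[A=32 B=43 C=42 D=37 E=27] avail[A=32 B=26 C=42 D=37 E=27] open={R6,R7,R8,R9}
Step 15: cancel R7 -> on_hand[A=32 B=43 C=42 D=37 E=27] avail[A=32 B=27 C=42 D=37 E=27] open={R6,R8,R9}
Step 16: reserve R10 C 2 -> on_hand[A=32 B=43 C=42 D=37 E=27] avail[A=32 B=27 C=40 D=37 E=27] open={R10,R6,R8,R9}
Step 17: reserve R11 C 6 -> on_hand[A=32 B=43 C=42 D=37 E=27] avail[A=32 B=27 C=34 D=37 E=27] open={R10,R11,R6,R8,R9}
Step 18: cancel R8 -> on_hand[A=32 B=43 C=42 D=37 E=27] avail[A=32 B=36 C=34 D=37 E=27] open={R10,R11,R6,R9}
Step 19: cancel R11 -> on_hand[A=32 B=43 C=42 D=37 E=27] avail[A=32 B=36 C=40 D=37 E=27] open={R10,R6,R9}
Step 20: commit R9 -> on_hand[A=32 B=41 C=42 D=37 E=27] avail[A=32 B=36 C=40 D=37 E=27] open={R10,R6}
Step 21: reserve R12 D 8 -> on_hand[A=32 B=41 C=42 D=37 E=27] avail[A=32 B=36 C=40 D=29 E=27] open={R10,R12,R6}
Step 22: reserve R13 D 1 -> on_hand[A=32 B=41 C=42 D=37 E=27] avail[A=32 B=36 C=40 D=28 E=27] open={R10,R12,R13,R6}
Step 23: reserve R14 A 2 -> on_hand[A=32 B=41 C=42 D=37 E=27] avail[A=30 B=36 C=40 D=28 E=27] open={R10,R12,R13,R14,R6}
Step 24: reserve R15 D 9 -> on_hand[A=32 B=41 C=42 D=37 E=27] avail[A=30 B=36 C=40 D=19 E=27] open={R10,R12,R13,R14,R15,R6}
Open reservations: ['R10', 'R12', 'R13', 'R14', 'R15', 'R6'] -> 6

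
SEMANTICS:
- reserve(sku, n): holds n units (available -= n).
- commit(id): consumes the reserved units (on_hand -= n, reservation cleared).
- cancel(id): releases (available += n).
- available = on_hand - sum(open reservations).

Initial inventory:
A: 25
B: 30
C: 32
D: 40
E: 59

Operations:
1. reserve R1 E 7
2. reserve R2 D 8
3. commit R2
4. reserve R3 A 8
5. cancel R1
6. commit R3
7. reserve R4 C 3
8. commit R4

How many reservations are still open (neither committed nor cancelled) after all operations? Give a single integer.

Answer: 0

Derivation:
Step 1: reserve R1 E 7 -> on_hand[A=25 B=30 C=32 D=40 E=59] avail[A=25 B=30 C=32 D=40 E=52] open={R1}
Step 2: reserve R2 D 8 -> on_hand[A=25 B=30 C=32 D=40 E=59] avail[A=25 B=30 C=32 D=32 E=52] open={R1,R2}
Step 3: commit R2 -> on_hand[A=25 B=30 C=32 D=32 E=59] avail[A=25 B=30 C=32 D=32 E=52] open={R1}
Step 4: reserve R3 A 8 -> on_hand[A=25 B=30 C=32 D=32 E=59] avail[A=17 B=30 C=32 D=32 E=52] open={R1,R3}
Step 5: cancel R1 -> on_hand[A=25 B=30 C=32 D=32 E=59] avail[A=17 B=30 C=32 D=32 E=59] open={R3}
Step 6: commit R3 -> on_hand[A=17 B=30 C=32 D=32 E=59] avail[A=17 B=30 C=32 D=32 E=59] open={}
Step 7: reserve R4 C 3 -> on_hand[A=17 B=30 C=32 D=32 E=59] avail[A=17 B=30 C=29 D=32 E=59] open={R4}
Step 8: commit R4 -> on_hand[A=17 B=30 C=29 D=32 E=59] avail[A=17 B=30 C=29 D=32 E=59] open={}
Open reservations: [] -> 0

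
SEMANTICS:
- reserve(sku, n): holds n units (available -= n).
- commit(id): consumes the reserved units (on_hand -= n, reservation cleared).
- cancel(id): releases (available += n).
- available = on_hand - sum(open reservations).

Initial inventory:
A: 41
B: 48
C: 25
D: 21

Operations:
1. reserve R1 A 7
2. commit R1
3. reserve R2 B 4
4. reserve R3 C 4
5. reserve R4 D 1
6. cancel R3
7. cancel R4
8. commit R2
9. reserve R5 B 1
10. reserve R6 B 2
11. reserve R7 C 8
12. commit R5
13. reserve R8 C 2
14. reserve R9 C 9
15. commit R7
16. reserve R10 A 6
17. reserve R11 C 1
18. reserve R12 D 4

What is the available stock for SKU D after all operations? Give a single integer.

Step 1: reserve R1 A 7 -> on_hand[A=41 B=48 C=25 D=21] avail[A=34 B=48 C=25 D=21] open={R1}
Step 2: commit R1 -> on_hand[A=34 B=48 C=25 D=21] avail[A=34 B=48 C=25 D=21] open={}
Step 3: reserve R2 B 4 -> on_hand[A=34 B=48 C=25 D=21] avail[A=34 B=44 C=25 D=21] open={R2}
Step 4: reserve R3 C 4 -> on_hand[A=34 B=48 C=25 D=21] avail[A=34 B=44 C=21 D=21] open={R2,R3}
Step 5: reserve R4 D 1 -> on_hand[A=34 B=48 C=25 D=21] avail[A=34 B=44 C=21 D=20] open={R2,R3,R4}
Step 6: cancel R3 -> on_hand[A=34 B=48 C=25 D=21] avail[A=34 B=44 C=25 D=20] open={R2,R4}
Step 7: cancel R4 -> on_hand[A=34 B=48 C=25 D=21] avail[A=34 B=44 C=25 D=21] open={R2}
Step 8: commit R2 -> on_hand[A=34 B=44 C=25 D=21] avail[A=34 B=44 C=25 D=21] open={}
Step 9: reserve R5 B 1 -> on_hand[A=34 B=44 C=25 D=21] avail[A=34 B=43 C=25 D=21] open={R5}
Step 10: reserve R6 B 2 -> on_hand[A=34 B=44 C=25 D=21] avail[A=34 B=41 C=25 D=21] open={R5,R6}
Step 11: reserve R7 C 8 -> on_hand[A=34 B=44 C=25 D=21] avail[A=34 B=41 C=17 D=21] open={R5,R6,R7}
Step 12: commit R5 -> on_hand[A=34 B=43 C=25 D=21] avail[A=34 B=41 C=17 D=21] open={R6,R7}
Step 13: reserve R8 C 2 -> on_hand[A=34 B=43 C=25 D=21] avail[A=34 B=41 C=15 D=21] open={R6,R7,R8}
Step 14: reserve R9 C 9 -> on_hand[A=34 B=43 C=25 D=21] avail[A=34 B=41 C=6 D=21] open={R6,R7,R8,R9}
Step 15: commit R7 -> on_hand[A=34 B=43 C=17 D=21] avail[A=34 B=41 C=6 D=21] open={R6,R8,R9}
Step 16: reserve R10 A 6 -> on_hand[A=34 B=43 C=17 D=21] avail[A=28 B=41 C=6 D=21] open={R10,R6,R8,R9}
Step 17: reserve R11 C 1 -> on_hand[A=34 B=43 C=17 D=21] avail[A=28 B=41 C=5 D=21] open={R10,R11,R6,R8,R9}
Step 18: reserve R12 D 4 -> on_hand[A=34 B=43 C=17 D=21] avail[A=28 B=41 C=5 D=17] open={R10,R11,R12,R6,R8,R9}
Final available[D] = 17

Answer: 17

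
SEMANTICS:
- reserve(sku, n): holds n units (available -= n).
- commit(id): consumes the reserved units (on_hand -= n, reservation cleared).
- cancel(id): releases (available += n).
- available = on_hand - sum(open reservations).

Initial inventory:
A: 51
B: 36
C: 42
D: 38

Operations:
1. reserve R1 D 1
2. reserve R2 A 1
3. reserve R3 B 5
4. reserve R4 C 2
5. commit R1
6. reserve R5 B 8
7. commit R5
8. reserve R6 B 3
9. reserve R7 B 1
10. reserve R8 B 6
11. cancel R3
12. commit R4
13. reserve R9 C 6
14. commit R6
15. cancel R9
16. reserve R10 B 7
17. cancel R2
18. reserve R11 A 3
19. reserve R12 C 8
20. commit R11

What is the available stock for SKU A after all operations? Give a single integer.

Answer: 48

Derivation:
Step 1: reserve R1 D 1 -> on_hand[A=51 B=36 C=42 D=38] avail[A=51 B=36 C=42 D=37] open={R1}
Step 2: reserve R2 A 1 -> on_hand[A=51 B=36 C=42 D=38] avail[A=50 B=36 C=42 D=37] open={R1,R2}
Step 3: reserve R3 B 5 -> on_hand[A=51 B=36 C=42 D=38] avail[A=50 B=31 C=42 D=37] open={R1,R2,R3}
Step 4: reserve R4 C 2 -> on_hand[A=51 B=36 C=42 D=38] avail[A=50 B=31 C=40 D=37] open={R1,R2,R3,R4}
Step 5: commit R1 -> on_hand[A=51 B=36 C=42 D=37] avail[A=50 B=31 C=40 D=37] open={R2,R3,R4}
Step 6: reserve R5 B 8 -> on_hand[A=51 B=36 C=42 D=37] avail[A=50 B=23 C=40 D=37] open={R2,R3,R4,R5}
Step 7: commit R5 -> on_hand[A=51 B=28 C=42 D=37] avail[A=50 B=23 C=40 D=37] open={R2,R3,R4}
Step 8: reserve R6 B 3 -> on_hand[A=51 B=28 C=42 D=37] avail[A=50 B=20 C=40 D=37] open={R2,R3,R4,R6}
Step 9: reserve R7 B 1 -> on_hand[A=51 B=28 C=42 D=37] avail[A=50 B=19 C=40 D=37] open={R2,R3,R4,R6,R7}
Step 10: reserve R8 B 6 -> on_hand[A=51 B=28 C=42 D=37] avail[A=50 B=13 C=40 D=37] open={R2,R3,R4,R6,R7,R8}
Step 11: cancel R3 -> on_hand[A=51 B=28 C=42 D=37] avail[A=50 B=18 C=40 D=37] open={R2,R4,R6,R7,R8}
Step 12: commit R4 -> on_hand[A=51 B=28 C=40 D=37] avail[A=50 B=18 C=40 D=37] open={R2,R6,R7,R8}
Step 13: reserve R9 C 6 -> on_hand[A=51 B=28 C=40 D=37] avail[A=50 B=18 C=34 D=37] open={R2,R6,R7,R8,R9}
Step 14: commit R6 -> on_hand[A=51 B=25 C=40 D=37] avail[A=50 B=18 C=34 D=37] open={R2,R7,R8,R9}
Step 15: cancel R9 -> on_hand[A=51 B=25 C=40 D=37] avail[A=50 B=18 C=40 D=37] open={R2,R7,R8}
Step 16: reserve R10 B 7 -> on_hand[A=51 B=25 C=40 D=37] avail[A=50 B=11 C=40 D=37] open={R10,R2,R7,R8}
Step 17: cancel R2 -> on_hand[A=51 B=25 C=40 D=37] avail[A=51 B=11 C=40 D=37] open={R10,R7,R8}
Step 18: reserve R11 A 3 -> on_hand[A=51 B=25 C=40 D=37] avail[A=48 B=11 C=40 D=37] open={R10,R11,R7,R8}
Step 19: reserve R12 C 8 -> on_hand[A=51 B=25 C=40 D=37] avail[A=48 B=11 C=32 D=37] open={R10,R11,R12,R7,R8}
Step 20: commit R11 -> on_hand[A=48 B=25 C=40 D=37] avail[A=48 B=11 C=32 D=37] open={R10,R12,R7,R8}
Final available[A] = 48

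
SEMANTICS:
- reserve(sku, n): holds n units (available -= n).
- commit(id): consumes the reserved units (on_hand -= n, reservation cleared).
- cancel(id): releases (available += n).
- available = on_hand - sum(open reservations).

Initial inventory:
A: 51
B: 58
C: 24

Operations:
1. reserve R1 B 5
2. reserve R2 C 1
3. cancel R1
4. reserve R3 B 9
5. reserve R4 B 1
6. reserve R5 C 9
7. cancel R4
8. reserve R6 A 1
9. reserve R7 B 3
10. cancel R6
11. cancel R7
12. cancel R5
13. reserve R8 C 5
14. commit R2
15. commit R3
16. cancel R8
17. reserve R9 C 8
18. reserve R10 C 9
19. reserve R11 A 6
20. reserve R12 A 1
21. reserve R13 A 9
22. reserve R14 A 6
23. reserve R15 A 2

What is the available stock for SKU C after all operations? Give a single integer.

Answer: 6

Derivation:
Step 1: reserve R1 B 5 -> on_hand[A=51 B=58 C=24] avail[A=51 B=53 C=24] open={R1}
Step 2: reserve R2 C 1 -> on_hand[A=51 B=58 C=24] avail[A=51 B=53 C=23] open={R1,R2}
Step 3: cancel R1 -> on_hand[A=51 B=58 C=24] avail[A=51 B=58 C=23] open={R2}
Step 4: reserve R3 B 9 -> on_hand[A=51 B=58 C=24] avail[A=51 B=49 C=23] open={R2,R3}
Step 5: reserve R4 B 1 -> on_hand[A=51 B=58 C=24] avail[A=51 B=48 C=23] open={R2,R3,R4}
Step 6: reserve R5 C 9 -> on_hand[A=51 B=58 C=24] avail[A=51 B=48 C=14] open={R2,R3,R4,R5}
Step 7: cancel R4 -> on_hand[A=51 B=58 C=24] avail[A=51 B=49 C=14] open={R2,R3,R5}
Step 8: reserve R6 A 1 -> on_hand[A=51 B=58 C=24] avail[A=50 B=49 C=14] open={R2,R3,R5,R6}
Step 9: reserve R7 B 3 -> on_hand[A=51 B=58 C=24] avail[A=50 B=46 C=14] open={R2,R3,R5,R6,R7}
Step 10: cancel R6 -> on_hand[A=51 B=58 C=24] avail[A=51 B=46 C=14] open={R2,R3,R5,R7}
Step 11: cancel R7 -> on_hand[A=51 B=58 C=24] avail[A=51 B=49 C=14] open={R2,R3,R5}
Step 12: cancel R5 -> on_hand[A=51 B=58 C=24] avail[A=51 B=49 C=23] open={R2,R3}
Step 13: reserve R8 C 5 -> on_hand[A=51 B=58 C=24] avail[A=51 B=49 C=18] open={R2,R3,R8}
Step 14: commit R2 -> on_hand[A=51 B=58 C=23] avail[A=51 B=49 C=18] open={R3,R8}
Step 15: commit R3 -> on_hand[A=51 B=49 C=23] avail[A=51 B=49 C=18] open={R8}
Step 16: cancel R8 -> on_hand[A=51 B=49 C=23] avail[A=51 B=49 C=23] open={}
Step 17: reserve R9 C 8 -> on_hand[A=51 B=49 C=23] avail[A=51 B=49 C=15] open={R9}
Step 18: reserve R10 C 9 -> on_hand[A=51 B=49 C=23] avail[A=51 B=49 C=6] open={R10,R9}
Step 19: reserve R11 A 6 -> on_hand[A=51 B=49 C=23] avail[A=45 B=49 C=6] open={R10,R11,R9}
Step 20: reserve R12 A 1 -> on_hand[A=51 B=49 C=23] avail[A=44 B=49 C=6] open={R10,R11,R12,R9}
Step 21: reserve R13 A 9 -> on_hand[A=51 B=49 C=23] avail[A=35 B=49 C=6] open={R10,R11,R12,R13,R9}
Step 22: reserve R14 A 6 -> on_hand[A=51 B=49 C=23] avail[A=29 B=49 C=6] open={R10,R11,R12,R13,R14,R9}
Step 23: reserve R15 A 2 -> on_hand[A=51 B=49 C=23] avail[A=27 B=49 C=6] open={R10,R11,R12,R13,R14,R15,R9}
Final available[C] = 6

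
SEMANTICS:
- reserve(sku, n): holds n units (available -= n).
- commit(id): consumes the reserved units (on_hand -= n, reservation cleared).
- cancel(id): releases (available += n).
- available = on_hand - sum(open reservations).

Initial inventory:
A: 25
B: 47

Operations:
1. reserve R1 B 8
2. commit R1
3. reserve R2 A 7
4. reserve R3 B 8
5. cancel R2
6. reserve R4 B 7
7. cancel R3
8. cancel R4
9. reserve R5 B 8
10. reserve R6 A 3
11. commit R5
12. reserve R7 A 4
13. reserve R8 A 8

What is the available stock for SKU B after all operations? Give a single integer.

Step 1: reserve R1 B 8 -> on_hand[A=25 B=47] avail[A=25 B=39] open={R1}
Step 2: commit R1 -> on_hand[A=25 B=39] avail[A=25 B=39] open={}
Step 3: reserve R2 A 7 -> on_hand[A=25 B=39] avail[A=18 B=39] open={R2}
Step 4: reserve R3 B 8 -> on_hand[A=25 B=39] avail[A=18 B=31] open={R2,R3}
Step 5: cancel R2 -> on_hand[A=25 B=39] avail[A=25 B=31] open={R3}
Step 6: reserve R4 B 7 -> on_hand[A=25 B=39] avail[A=25 B=24] open={R3,R4}
Step 7: cancel R3 -> on_hand[A=25 B=39] avail[A=25 B=32] open={R4}
Step 8: cancel R4 -> on_hand[A=25 B=39] avail[A=25 B=39] open={}
Step 9: reserve R5 B 8 -> on_hand[A=25 B=39] avail[A=25 B=31] open={R5}
Step 10: reserve R6 A 3 -> on_hand[A=25 B=39] avail[A=22 B=31] open={R5,R6}
Step 11: commit R5 -> on_hand[A=25 B=31] avail[A=22 B=31] open={R6}
Step 12: reserve R7 A 4 -> on_hand[A=25 B=31] avail[A=18 B=31] open={R6,R7}
Step 13: reserve R8 A 8 -> on_hand[A=25 B=31] avail[A=10 B=31] open={R6,R7,R8}
Final available[B] = 31

Answer: 31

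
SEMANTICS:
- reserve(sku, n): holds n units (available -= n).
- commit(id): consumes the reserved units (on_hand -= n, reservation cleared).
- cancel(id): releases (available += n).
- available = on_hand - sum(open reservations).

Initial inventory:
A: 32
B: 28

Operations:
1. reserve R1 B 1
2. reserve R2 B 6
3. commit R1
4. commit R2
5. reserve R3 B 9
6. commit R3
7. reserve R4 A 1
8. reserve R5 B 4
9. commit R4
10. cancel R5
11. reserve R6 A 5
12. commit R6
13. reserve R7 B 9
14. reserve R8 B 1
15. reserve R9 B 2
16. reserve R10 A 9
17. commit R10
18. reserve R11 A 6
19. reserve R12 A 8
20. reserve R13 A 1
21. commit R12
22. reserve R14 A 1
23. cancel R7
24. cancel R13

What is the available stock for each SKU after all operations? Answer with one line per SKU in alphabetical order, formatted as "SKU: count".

Step 1: reserve R1 B 1 -> on_hand[A=32 B=28] avail[A=32 B=27] open={R1}
Step 2: reserve R2 B 6 -> on_hand[A=32 B=28] avail[A=32 B=21] open={R1,R2}
Step 3: commit R1 -> on_hand[A=32 B=27] avail[A=32 B=21] open={R2}
Step 4: commit R2 -> on_hand[A=32 B=21] avail[A=32 B=21] open={}
Step 5: reserve R3 B 9 -> on_hand[A=32 B=21] avail[A=32 B=12] open={R3}
Step 6: commit R3 -> on_hand[A=32 B=12] avail[A=32 B=12] open={}
Step 7: reserve R4 A 1 -> on_hand[A=32 B=12] avail[A=31 B=12] open={R4}
Step 8: reserve R5 B 4 -> on_hand[A=32 B=12] avail[A=31 B=8] open={R4,R5}
Step 9: commit R4 -> on_hand[A=31 B=12] avail[A=31 B=8] open={R5}
Step 10: cancel R5 -> on_hand[A=31 B=12] avail[A=31 B=12] open={}
Step 11: reserve R6 A 5 -> on_hand[A=31 B=12] avail[A=26 B=12] open={R6}
Step 12: commit R6 -> on_hand[A=26 B=12] avail[A=26 B=12] open={}
Step 13: reserve R7 B 9 -> on_hand[A=26 B=12] avail[A=26 B=3] open={R7}
Step 14: reserve R8 B 1 -> on_hand[A=26 B=12] avail[A=26 B=2] open={R7,R8}
Step 15: reserve R9 B 2 -> on_hand[A=26 B=12] avail[A=26 B=0] open={R7,R8,R9}
Step 16: reserve R10 A 9 -> on_hand[A=26 B=12] avail[A=17 B=0] open={R10,R7,R8,R9}
Step 17: commit R10 -> on_hand[A=17 B=12] avail[A=17 B=0] open={R7,R8,R9}
Step 18: reserve R11 A 6 -> on_hand[A=17 B=12] avail[A=11 B=0] open={R11,R7,R8,R9}
Step 19: reserve R12 A 8 -> on_hand[A=17 B=12] avail[A=3 B=0] open={R11,R12,R7,R8,R9}
Step 20: reserve R13 A 1 -> on_hand[A=17 B=12] avail[A=2 B=0] open={R11,R12,R13,R7,R8,R9}
Step 21: commit R12 -> on_hand[A=9 B=12] avail[A=2 B=0] open={R11,R13,R7,R8,R9}
Step 22: reserve R14 A 1 -> on_hand[A=9 B=12] avail[A=1 B=0] open={R11,R13,R14,R7,R8,R9}
Step 23: cancel R7 -> on_hand[A=9 B=12] avail[A=1 B=9] open={R11,R13,R14,R8,R9}
Step 24: cancel R13 -> on_hand[A=9 B=12] avail[A=2 B=9] open={R11,R14,R8,R9}

Answer: A: 2
B: 9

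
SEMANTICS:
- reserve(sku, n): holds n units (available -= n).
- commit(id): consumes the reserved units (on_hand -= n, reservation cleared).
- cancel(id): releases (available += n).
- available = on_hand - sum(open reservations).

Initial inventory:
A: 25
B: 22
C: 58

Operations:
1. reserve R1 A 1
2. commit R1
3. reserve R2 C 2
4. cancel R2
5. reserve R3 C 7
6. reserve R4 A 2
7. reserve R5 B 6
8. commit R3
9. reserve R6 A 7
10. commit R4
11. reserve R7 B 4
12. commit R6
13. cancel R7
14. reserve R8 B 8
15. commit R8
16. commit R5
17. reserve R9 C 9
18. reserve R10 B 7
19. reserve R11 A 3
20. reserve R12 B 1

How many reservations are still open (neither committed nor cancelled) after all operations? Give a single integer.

Answer: 4

Derivation:
Step 1: reserve R1 A 1 -> on_hand[A=25 B=22 C=58] avail[A=24 B=22 C=58] open={R1}
Step 2: commit R1 -> on_hand[A=24 B=22 C=58] avail[A=24 B=22 C=58] open={}
Step 3: reserve R2 C 2 -> on_hand[A=24 B=22 C=58] avail[A=24 B=22 C=56] open={R2}
Step 4: cancel R2 -> on_hand[A=24 B=22 C=58] avail[A=24 B=22 C=58] open={}
Step 5: reserve R3 C 7 -> on_hand[A=24 B=22 C=58] avail[A=24 B=22 C=51] open={R3}
Step 6: reserve R4 A 2 -> on_hand[A=24 B=22 C=58] avail[A=22 B=22 C=51] open={R3,R4}
Step 7: reserve R5 B 6 -> on_hand[A=24 B=22 C=58] avail[A=22 B=16 C=51] open={R3,R4,R5}
Step 8: commit R3 -> on_hand[A=24 B=22 C=51] avail[A=22 B=16 C=51] open={R4,R5}
Step 9: reserve R6 A 7 -> on_hand[A=24 B=22 C=51] avail[A=15 B=16 C=51] open={R4,R5,R6}
Step 10: commit R4 -> on_hand[A=22 B=22 C=51] avail[A=15 B=16 C=51] open={R5,R6}
Step 11: reserve R7 B 4 -> on_hand[A=22 B=22 C=51] avail[A=15 B=12 C=51] open={R5,R6,R7}
Step 12: commit R6 -> on_hand[A=15 B=22 C=51] avail[A=15 B=12 C=51] open={R5,R7}
Step 13: cancel R7 -> on_hand[A=15 B=22 C=51] avail[A=15 B=16 C=51] open={R5}
Step 14: reserve R8 B 8 -> on_hand[A=15 B=22 C=51] avail[A=15 B=8 C=51] open={R5,R8}
Step 15: commit R8 -> on_hand[A=15 B=14 C=51] avail[A=15 B=8 C=51] open={R5}
Step 16: commit R5 -> on_hand[A=15 B=8 C=51] avail[A=15 B=8 C=51] open={}
Step 17: reserve R9 C 9 -> on_hand[A=15 B=8 C=51] avail[A=15 B=8 C=42] open={R9}
Step 18: reserve R10 B 7 -> on_hand[A=15 B=8 C=51] avail[A=15 B=1 C=42] open={R10,R9}
Step 19: reserve R11 A 3 -> on_hand[A=15 B=8 C=51] avail[A=12 B=1 C=42] open={R10,R11,R9}
Step 20: reserve R12 B 1 -> on_hand[A=15 B=8 C=51] avail[A=12 B=0 C=42] open={R10,R11,R12,R9}
Open reservations: ['R10', 'R11', 'R12', 'R9'] -> 4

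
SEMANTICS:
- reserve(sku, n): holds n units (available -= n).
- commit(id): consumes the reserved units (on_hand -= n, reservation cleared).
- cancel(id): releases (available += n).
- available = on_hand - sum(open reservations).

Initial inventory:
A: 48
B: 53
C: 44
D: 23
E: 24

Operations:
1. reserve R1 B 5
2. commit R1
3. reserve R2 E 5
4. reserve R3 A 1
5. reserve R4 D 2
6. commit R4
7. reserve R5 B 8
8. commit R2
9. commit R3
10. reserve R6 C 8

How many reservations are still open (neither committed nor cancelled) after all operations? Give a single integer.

Answer: 2

Derivation:
Step 1: reserve R1 B 5 -> on_hand[A=48 B=53 C=44 D=23 E=24] avail[A=48 B=48 C=44 D=23 E=24] open={R1}
Step 2: commit R1 -> on_hand[A=48 B=48 C=44 D=23 E=24] avail[A=48 B=48 C=44 D=23 E=24] open={}
Step 3: reserve R2 E 5 -> on_hand[A=48 B=48 C=44 D=23 E=24] avail[A=48 B=48 C=44 D=23 E=19] open={R2}
Step 4: reserve R3 A 1 -> on_hand[A=48 B=48 C=44 D=23 E=24] avail[A=47 B=48 C=44 D=23 E=19] open={R2,R3}
Step 5: reserve R4 D 2 -> on_hand[A=48 B=48 C=44 D=23 E=24] avail[A=47 B=48 C=44 D=21 E=19] open={R2,R3,R4}
Step 6: commit R4 -> on_hand[A=48 B=48 C=44 D=21 E=24] avail[A=47 B=48 C=44 D=21 E=19] open={R2,R3}
Step 7: reserve R5 B 8 -> on_hand[A=48 B=48 C=44 D=21 E=24] avail[A=47 B=40 C=44 D=21 E=19] open={R2,R3,R5}
Step 8: commit R2 -> on_hand[A=48 B=48 C=44 D=21 E=19] avail[A=47 B=40 C=44 D=21 E=19] open={R3,R5}
Step 9: commit R3 -> on_hand[A=47 B=48 C=44 D=21 E=19] avail[A=47 B=40 C=44 D=21 E=19] open={R5}
Step 10: reserve R6 C 8 -> on_hand[A=47 B=48 C=44 D=21 E=19] avail[A=47 B=40 C=36 D=21 E=19] open={R5,R6}
Open reservations: ['R5', 'R6'] -> 2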